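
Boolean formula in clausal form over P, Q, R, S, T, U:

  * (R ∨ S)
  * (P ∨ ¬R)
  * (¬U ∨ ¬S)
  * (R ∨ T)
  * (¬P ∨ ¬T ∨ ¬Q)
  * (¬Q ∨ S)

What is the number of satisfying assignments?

10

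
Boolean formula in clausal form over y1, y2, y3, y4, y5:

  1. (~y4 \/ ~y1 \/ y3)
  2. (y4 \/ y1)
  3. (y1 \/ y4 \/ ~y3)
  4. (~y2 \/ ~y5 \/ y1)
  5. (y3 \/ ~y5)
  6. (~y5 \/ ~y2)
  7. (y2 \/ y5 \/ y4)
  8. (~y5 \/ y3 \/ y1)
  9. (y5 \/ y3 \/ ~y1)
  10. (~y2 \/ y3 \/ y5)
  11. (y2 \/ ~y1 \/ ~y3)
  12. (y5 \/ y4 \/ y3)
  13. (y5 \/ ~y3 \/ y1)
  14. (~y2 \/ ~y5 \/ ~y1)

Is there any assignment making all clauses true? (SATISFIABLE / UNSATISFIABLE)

SATISFIABLE

Branch on y1: take y1 = True.
For the remaining variables, y2 = True, y3 = True, y4 = True, y5 = False works.
Every clause has at least one true literal under this assignment.
So y1=True, y2=True, y3=True, y4=True, y5=False is a satisfying assignment.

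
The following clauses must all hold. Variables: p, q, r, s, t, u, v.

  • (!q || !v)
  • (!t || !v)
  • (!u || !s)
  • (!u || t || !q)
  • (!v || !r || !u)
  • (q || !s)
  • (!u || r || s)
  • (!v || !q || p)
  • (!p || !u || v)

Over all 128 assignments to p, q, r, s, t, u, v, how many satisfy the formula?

31

Split on u, then v.
  u=T, v=T: a clause becomes empty — 0.
  u=T, v=F: remaining (p,q,r,s,t) ∈ {(F,F,T,F,F); (F,F,T,F,T); (F,T,T,F,T)} — 3.
  u=F, v=T: remaining (p,q,r,s,t) ∈ {(F,F,F,F,F); (F,F,T,F,F); (T,F,F,F,F); (T,F,T,F,F)} — 4.
  u=F, v=F: p, r, t free; 3 ways for (q,s) × 2^3 = 24.
Total: 0 + 3 + 4 + 24 = 31.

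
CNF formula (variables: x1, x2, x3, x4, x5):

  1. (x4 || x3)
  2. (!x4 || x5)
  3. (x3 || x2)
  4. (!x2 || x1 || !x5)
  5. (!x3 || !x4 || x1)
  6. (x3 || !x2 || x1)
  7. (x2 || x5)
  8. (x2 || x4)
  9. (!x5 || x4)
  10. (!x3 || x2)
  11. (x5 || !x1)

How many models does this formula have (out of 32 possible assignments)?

3

The models are:
  x1=0 x2=1 x3=1 x4=0 x5=0
  x1=1 x2=1 x3=0 x4=1 x5=1
  x1=1 x2=1 x3=1 x4=1 x5=1
That's 3 in total.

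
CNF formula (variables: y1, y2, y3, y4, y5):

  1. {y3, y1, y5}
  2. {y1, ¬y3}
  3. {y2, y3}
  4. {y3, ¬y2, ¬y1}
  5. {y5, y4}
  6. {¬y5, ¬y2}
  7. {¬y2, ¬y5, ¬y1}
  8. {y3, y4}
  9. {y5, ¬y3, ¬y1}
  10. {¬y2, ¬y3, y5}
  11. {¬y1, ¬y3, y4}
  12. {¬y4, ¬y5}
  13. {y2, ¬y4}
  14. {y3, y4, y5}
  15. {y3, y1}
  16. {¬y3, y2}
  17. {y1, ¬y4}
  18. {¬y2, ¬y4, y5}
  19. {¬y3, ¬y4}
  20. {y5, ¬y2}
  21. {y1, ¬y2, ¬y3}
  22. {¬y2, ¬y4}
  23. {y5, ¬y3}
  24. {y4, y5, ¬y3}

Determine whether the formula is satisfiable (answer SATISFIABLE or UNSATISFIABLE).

UNSATISFIABLE

y3 = True:
  propagation gives y1=True, y5=True, y2=False; an empty clause results — contradiction.
y3 = False:
  propagation gives y2=True, y1=False; an empty clause results — contradiction.
Every branch closes, so no satisfying assignment exists.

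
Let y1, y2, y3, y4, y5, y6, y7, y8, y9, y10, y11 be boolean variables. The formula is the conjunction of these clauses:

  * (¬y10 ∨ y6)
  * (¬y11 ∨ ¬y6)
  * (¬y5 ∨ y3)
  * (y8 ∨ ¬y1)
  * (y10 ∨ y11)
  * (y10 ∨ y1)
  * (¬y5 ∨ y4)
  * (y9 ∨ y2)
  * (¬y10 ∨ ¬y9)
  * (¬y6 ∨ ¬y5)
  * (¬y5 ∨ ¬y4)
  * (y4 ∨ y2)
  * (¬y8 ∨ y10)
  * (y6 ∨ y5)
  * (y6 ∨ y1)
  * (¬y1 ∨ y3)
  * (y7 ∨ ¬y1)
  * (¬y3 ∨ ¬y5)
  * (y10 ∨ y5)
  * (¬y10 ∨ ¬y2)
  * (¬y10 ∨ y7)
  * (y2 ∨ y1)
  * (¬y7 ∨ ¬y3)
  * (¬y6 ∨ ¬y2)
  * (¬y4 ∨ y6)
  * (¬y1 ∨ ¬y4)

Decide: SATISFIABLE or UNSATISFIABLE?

UNSATISFIABLE

y10 = True:
  propagation gives y6=True, y11=False, y9=False, y2=True; an empty clause results — contradiction.
y10 = False:
  propagation gives y11=True, y6=False, y1=True, y8=True; an empty clause results — contradiction.
Every branch closes, so no satisfying assignment exists.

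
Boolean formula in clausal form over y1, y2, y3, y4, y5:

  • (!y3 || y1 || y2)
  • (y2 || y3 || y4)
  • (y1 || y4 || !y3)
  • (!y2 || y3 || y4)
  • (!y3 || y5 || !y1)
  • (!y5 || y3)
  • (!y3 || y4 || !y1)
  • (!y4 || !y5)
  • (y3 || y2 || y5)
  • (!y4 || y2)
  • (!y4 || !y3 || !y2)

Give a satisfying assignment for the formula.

y1=T  y2=T  y3=F  y4=T  y5=F

Set y1 = True and propagate.
For the remaining variables, y2 = True, y3 = False, y4 = True, y5 = False works.
Every clause has at least one true literal under this assignment.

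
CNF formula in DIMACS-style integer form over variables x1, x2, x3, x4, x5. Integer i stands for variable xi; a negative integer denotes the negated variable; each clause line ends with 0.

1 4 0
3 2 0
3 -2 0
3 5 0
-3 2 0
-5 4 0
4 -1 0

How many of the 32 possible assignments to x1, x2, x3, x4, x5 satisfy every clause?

The models are:
  x1=0 x2=1 x3=1 x4=1 x5=0
  x1=0 x2=1 x3=1 x4=1 x5=1
  x1=1 x2=1 x3=1 x4=1 x5=0
  x1=1 x2=1 x3=1 x4=1 x5=1
Count: 4.

4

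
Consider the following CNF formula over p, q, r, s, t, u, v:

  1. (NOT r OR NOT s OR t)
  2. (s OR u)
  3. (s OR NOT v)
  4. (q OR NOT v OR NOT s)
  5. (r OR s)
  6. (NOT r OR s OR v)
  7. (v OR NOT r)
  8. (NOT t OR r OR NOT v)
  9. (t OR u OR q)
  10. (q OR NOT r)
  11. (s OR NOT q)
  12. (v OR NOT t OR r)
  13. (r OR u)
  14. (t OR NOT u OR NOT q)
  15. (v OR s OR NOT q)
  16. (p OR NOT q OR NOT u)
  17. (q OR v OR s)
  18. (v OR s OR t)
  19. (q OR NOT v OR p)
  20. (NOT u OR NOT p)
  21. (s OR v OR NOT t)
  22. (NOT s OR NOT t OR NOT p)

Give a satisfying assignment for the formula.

Set p = False and propagate.
The remaining clauses are satisfied by q = True, r = True, s = True, t = True, u = False, v = True.

p=False, q=True, r=True, s=True, t=True, u=False, v=True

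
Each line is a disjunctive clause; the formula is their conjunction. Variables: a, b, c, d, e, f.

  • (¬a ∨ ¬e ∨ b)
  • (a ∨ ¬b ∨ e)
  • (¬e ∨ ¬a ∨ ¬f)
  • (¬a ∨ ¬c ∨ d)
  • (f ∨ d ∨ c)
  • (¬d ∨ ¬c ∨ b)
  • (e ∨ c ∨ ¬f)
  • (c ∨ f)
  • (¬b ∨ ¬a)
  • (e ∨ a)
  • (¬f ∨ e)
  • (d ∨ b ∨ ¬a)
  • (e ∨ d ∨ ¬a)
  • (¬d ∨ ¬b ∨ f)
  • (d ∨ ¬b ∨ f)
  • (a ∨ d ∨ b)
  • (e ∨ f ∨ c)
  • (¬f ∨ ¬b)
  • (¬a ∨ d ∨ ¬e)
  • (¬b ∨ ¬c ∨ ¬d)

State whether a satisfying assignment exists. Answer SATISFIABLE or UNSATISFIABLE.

SATISFIABLE

Branch on a: take a = False.
  then e is forced to True.
Branch on b: take b = False.
  then d is forced to True.
  then c is forced to False.
  then f is forced to True.
So a=False, b=False, c=False, d=True, e=True, f=True is a satisfying assignment.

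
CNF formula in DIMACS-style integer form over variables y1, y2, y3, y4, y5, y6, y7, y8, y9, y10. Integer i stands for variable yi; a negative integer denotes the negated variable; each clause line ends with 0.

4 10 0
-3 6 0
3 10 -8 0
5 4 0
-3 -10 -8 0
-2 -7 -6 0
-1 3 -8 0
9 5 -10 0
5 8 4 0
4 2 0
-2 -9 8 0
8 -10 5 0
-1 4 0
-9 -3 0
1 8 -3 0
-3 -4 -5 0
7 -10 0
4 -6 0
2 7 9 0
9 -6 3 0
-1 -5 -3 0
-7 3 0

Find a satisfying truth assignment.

y1=True, y2=False, y3=True, y4=True, y5=False, y6=True, y7=True, y8=True, y9=False, y10=False

Try y1 = True.
  then y4 is forced to True.
For the remaining variables, y2 = False, y3 = True, y5 = False, y6 = True, y7 = True, y8 = True, y9 = False, y10 = False works.
Check each clause:
  1. (y4 || y10) — y4 is true.
  2. (!y3 || y6) — y6 is true.
  3. (y10 || !y8 || y3) — y3 is true.
  4. (y4 || y5) — y4 is true.
  5. (!y3 || !y10 || !y8) — !y10 is true.
  6. (!y2 || !y6 || !y7) — !y2 is true.
  7. (y3 || !y8 || !y1) — y3 is true.
  8. (!y10 || y5 || y9) — !y10 is true.
  9. (y4 || y5 || y8) — y8 is true.
  10. (y2 || y4) — y4 is true.
  11. (!y2 || !y9 || y8) — y8 is true.
  12. (!y10 || y5 || y8) — y8 is true.
  13. (!y1 || y4) — y4 is true.
  14. (!y9 || !y3) — !y9 is true.
  15. (y8 || !y3 || y1) — y8 is true.
  16. (!y5 || !y3 || !y4) — !y5 is true.
  17. (y7 || !y10) — !y10 is true.
  18. (!y6 || y4) — y4 is true.
  19. (y7 || y9 || y2) — y7 is true.
  20. (!y6 || y3 || y9) — y3 is true.
  21. (!y1 || !y3 || !y5) — !y5 is true.
  22. (y3 || !y7) — y3 is true.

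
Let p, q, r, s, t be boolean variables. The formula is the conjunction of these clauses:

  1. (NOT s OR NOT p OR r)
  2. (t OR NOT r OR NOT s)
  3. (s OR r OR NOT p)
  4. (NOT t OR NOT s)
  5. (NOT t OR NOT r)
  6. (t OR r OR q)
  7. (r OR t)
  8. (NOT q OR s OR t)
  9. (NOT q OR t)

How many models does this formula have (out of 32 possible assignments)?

4

Satisfying assignments:
  p=F q=F r=F s=F t=T
  p=F q=F r=T s=F t=F
  p=F q=T r=F s=F t=T
  p=T q=F r=T s=F t=F
That's 4 in total.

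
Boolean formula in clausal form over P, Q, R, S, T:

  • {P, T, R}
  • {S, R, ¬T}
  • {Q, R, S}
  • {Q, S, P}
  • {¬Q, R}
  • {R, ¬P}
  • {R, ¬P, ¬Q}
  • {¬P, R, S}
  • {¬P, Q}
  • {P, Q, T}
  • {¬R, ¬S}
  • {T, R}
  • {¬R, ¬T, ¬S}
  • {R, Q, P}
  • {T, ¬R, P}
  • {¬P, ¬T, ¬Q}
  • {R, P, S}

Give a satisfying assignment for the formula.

P = False  Q = True  R = True  S = False  T = True

Check each clause:
  1. {R, P, T} — R is true.
  2. {¬T, S, R} — R is true.
  3. {S, Q, R} — Q is true.
  4. {Q, P, S} — Q is true.
  5. {¬Q, R} — R is true.
  6. {¬P, R} — R is true.
  7. {R, ¬Q, ¬P} — R is true.
  8. {R, S, ¬P} — R is true.
  9. {Q, ¬P} — Q is true.
  10. {Q, T, P} — Q is true.
  11. {¬R, ¬S} — ¬S is true.
  12. {T, R} — R is true.
  13. {¬T, ¬R, ¬S} — ¬S is true.
  14. {Q, R, P} — Q is true.
  15. {¬R, T, P} — T is true.
  16. {¬Q, ¬T, ¬P} — ¬P is true.
  17. {S, P, R} — R is true.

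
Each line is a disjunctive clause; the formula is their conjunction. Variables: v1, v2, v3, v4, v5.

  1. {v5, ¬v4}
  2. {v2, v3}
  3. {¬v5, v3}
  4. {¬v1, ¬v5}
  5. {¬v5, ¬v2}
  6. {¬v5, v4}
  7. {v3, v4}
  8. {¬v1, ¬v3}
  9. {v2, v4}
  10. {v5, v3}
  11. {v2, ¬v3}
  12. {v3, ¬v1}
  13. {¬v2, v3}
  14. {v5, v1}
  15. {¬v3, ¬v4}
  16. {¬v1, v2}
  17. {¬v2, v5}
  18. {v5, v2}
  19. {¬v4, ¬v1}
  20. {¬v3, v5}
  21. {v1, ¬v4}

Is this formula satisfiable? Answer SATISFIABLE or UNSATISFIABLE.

v3 = True:
  propagation gives v1=False, v2=True, v5=False; an empty clause results — contradiction.
v3 = False:
  propagation gives v2=True; an empty clause results — contradiction.
Every branch closes, so no satisfying assignment exists.

UNSATISFIABLE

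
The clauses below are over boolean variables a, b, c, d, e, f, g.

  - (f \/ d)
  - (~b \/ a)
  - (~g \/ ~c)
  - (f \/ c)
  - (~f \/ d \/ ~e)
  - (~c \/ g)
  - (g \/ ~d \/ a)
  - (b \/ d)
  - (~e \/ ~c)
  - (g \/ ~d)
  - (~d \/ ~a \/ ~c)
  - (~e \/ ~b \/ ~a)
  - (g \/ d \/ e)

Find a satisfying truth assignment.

Branch on a: take a = True.
Set b = True and propagate.
  then e is forced to False.
The remaining clauses are satisfied by c = False, d = True, f = True, g = True.

a = True, b = True, c = False, d = True, e = False, f = True, g = True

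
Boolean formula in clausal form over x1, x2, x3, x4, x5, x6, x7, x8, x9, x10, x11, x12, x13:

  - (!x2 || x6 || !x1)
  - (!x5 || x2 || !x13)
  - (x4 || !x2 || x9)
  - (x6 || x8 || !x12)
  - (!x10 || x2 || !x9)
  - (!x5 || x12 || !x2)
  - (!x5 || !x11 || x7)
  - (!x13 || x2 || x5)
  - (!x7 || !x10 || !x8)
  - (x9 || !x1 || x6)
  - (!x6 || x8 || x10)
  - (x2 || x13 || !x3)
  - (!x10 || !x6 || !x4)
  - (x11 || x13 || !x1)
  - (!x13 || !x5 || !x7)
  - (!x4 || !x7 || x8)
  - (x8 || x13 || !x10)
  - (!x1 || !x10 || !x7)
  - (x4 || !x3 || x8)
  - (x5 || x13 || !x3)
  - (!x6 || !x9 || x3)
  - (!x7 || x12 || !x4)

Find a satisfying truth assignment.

x1=False, x2=True, x3=True, x4=True, x5=True, x6=False, x7=True, x8=True, x9=True, x10=False, x11=False, x12=True, x13=False

Check each clause:
  1. (!x2 || !x1 || x6) — !x1 is true.
  2. (!x5 || !x13 || x2) — x2 is true.
  3. (x4 || x9 || !x2) — x9 is true.
  4. (x8 || x6 || !x12) — x8 is true.
  5. (!x10 || x2 || !x9) — x2 is true.
  6. (!x2 || x12 || !x5) — x12 is true.
  7. (x7 || !x5 || !x11) — !x11 is true.
  8. (!x13 || x2 || x5) — x2 is true.
  9. (!x10 || !x8 || !x7) — !x10 is true.
  10. (x9 || !x1 || x6) — x9 is true.
  11. (x10 || !x6 || x8) — x8 is true.
  12. (x13 || x2 || !x3) — x2 is true.
  13. (!x10 || !x4 || !x6) — !x6 is true.
  14. (x11 || !x1 || x13) — !x1 is true.
  15. (!x5 || !x13 || !x7) — !x13 is true.
  16. (!x4 || !x7 || x8) — x8 is true.
  17. (x13 || !x10 || x8) — x8 is true.
  18. (!x7 || !x10 || !x1) — !x1 is true.
  19. (x8 || x4 || !x3) — x8 is true.
  20. (x5 || !x3 || x13) — x5 is true.
  21. (!x6 || !x9 || x3) — !x6 is true.
  22. (!x4 || x12 || !x7) — x12 is true.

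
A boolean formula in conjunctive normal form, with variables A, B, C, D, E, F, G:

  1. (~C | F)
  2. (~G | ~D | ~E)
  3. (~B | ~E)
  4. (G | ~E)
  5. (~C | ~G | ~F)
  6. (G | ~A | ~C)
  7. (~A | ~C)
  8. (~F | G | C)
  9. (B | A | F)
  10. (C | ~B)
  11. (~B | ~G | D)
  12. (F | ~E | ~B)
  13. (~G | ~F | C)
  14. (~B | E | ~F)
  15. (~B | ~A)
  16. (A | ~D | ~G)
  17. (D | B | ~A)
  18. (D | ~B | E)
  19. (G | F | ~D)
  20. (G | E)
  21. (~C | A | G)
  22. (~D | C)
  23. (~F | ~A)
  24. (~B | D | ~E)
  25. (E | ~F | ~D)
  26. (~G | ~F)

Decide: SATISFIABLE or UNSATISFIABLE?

UNSATISFIABLE

G = True:
  propagation gives F=False, C=False, B=False, A=True; an empty clause results — contradiction.
G = False:
  propagation gives E=False; an empty clause results — contradiction.
Every branch closes, so no satisfying assignment exists.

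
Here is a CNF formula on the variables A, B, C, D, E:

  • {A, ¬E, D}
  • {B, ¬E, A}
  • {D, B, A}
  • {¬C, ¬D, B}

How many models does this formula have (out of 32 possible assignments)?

21

Case analysis on A and B:
  A=1, B=1: C, D, E free → 2^3 = 8.
  A=1, B=0: E free; 3 ways for (C,D) × 2^1 = 6.
  A=0, B=1: C free; 3 ways for (D,E) × 2^1 = 6.
  A=0, B=0: remaining (C,D,E) ∈ {(0,1,0)} — 1.
Total: 8 + 6 + 6 + 1 = 21.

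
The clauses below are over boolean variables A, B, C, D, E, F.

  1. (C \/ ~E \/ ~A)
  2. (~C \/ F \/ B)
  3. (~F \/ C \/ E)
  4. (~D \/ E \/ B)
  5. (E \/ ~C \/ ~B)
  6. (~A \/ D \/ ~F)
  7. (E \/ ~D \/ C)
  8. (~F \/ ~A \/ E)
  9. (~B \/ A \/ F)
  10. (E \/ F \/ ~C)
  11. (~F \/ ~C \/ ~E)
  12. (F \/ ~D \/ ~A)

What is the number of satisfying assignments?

11

Split on E, then F.
  E=T, F=T: remaining (A,B,C,D) ∈ {(F,F,F,F); (F,F,F,T); (F,T,F,F); (F,T,F,T)} — 4.
  E=T, F=F: remaining (A,B,C,D) ∈ {(F,F,F,F); (F,F,F,T); (T,T,T,F)} — 3.
  E=F, F=T: remaining (A,B,C,D) ∈ {(F,F,T,F)} — 1.
  E=F, F=F: remaining (A,B,C,D) ∈ {(F,F,F,F); (T,F,F,F); (T,T,F,F)} — 3.
Total: 4 + 3 + 1 + 3 = 11.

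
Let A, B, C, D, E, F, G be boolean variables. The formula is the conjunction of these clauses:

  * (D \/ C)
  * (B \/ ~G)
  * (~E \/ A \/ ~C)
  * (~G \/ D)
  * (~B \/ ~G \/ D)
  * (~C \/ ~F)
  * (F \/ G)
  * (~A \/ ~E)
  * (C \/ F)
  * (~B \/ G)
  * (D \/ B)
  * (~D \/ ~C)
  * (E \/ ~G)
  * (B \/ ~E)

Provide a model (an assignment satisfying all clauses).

A=False, B=True, C=False, D=True, E=True, F=True, G=True

Set A = False and propagate.
For the remaining variables, B = True, C = False, D = True, E = True, F = True, G = True works.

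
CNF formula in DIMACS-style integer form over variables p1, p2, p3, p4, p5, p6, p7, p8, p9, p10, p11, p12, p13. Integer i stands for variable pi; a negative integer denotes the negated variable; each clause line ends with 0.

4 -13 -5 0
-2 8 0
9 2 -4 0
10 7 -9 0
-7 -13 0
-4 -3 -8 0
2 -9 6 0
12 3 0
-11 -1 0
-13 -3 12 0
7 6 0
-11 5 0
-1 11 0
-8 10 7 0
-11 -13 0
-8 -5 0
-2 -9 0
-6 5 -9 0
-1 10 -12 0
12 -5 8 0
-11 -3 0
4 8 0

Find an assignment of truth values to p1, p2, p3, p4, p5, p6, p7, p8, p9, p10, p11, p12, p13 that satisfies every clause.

p1 = F, p2 = F, p3 = F, p4 = T, p5 = T, p6 = T, p7 = T, p8 = F, p9 = T, p10 = F, p11 = T, p12 = T, p13 = F

Check each clause:
  1. (!p5 || p4 || !p13) — p4 is true.
  2. (p8 || !p2) — !p2 is true.
  3. (!p4 || p2 || p9) — p9 is true.
  4. (p7 || !p9 || p10) — p7 is true.
  5. (!p13 || !p7) — !p13 is true.
  6. (!p8 || !p4 || !p3) — !p8 is true.
  7. (p2 || !p9 || p6) — p6 is true.
  8. (p3 || p12) — p12 is true.
  9. (!p1 || !p11) — !p1 is true.
  10. (!p3 || p12 || !p13) — !p13 is true.
  11. (p7 || p6) — p6 is true.
  12. (!p11 || p5) — p5 is true.
  13. (!p1 || p11) — p11 is true.
  14. (p10 || !p8 || p7) — !p8 is true.
  15. (!p13 || !p11) — !p13 is true.
  16. (!p5 || !p8) — !p8 is true.
  17. (!p9 || !p2) — !p2 is true.
  18. (!p9 || !p6 || p5) — p5 is true.
  19. (p10 || !p1 || !p12) — !p1 is true.
  20. (p8 || p12 || !p5) — p12 is true.
  21. (!p11 || !p3) — !p3 is true.
  22. (p4 || p8) — p4 is true.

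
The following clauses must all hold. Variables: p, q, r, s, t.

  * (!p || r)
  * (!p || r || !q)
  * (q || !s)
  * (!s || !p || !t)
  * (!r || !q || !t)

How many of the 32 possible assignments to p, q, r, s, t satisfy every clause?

14

Case analysis on p and q:
  p=1, q=1: remaining (r,s,t) ∈ {(1,0,0); (1,1,0)} — 2.
  p=1, q=0: remaining (r,s,t) ∈ {(1,0,0); (1,0,1)} — 2.
  p=0, q=1: s free; 3 ways for (r,t) × 2^1 = 6.
  p=0, q=0: remaining (r,s,t) ∈ {(0,0,0); (0,0,1); (1,0,0); (1,0,1)} — 4.
Total: 2 + 2 + 6 + 4 = 14.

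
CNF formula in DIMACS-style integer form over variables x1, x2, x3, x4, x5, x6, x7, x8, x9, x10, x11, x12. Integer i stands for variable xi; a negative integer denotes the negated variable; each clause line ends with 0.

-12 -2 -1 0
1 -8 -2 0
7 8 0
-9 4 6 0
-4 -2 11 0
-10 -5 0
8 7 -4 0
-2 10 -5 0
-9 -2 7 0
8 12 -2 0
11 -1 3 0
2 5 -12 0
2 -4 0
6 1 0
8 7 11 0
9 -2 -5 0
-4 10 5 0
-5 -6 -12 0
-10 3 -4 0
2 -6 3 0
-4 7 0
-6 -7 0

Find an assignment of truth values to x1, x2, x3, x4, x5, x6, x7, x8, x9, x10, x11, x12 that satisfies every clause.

x1=True, x2=False, x3=True, x4=False, x5=False, x6=False, x7=False, x8=True, x9=False, x10=False, x11=False, x12=False

Check each clause:
  1. (¬x1 ∨ ¬x2 ∨ ¬x12) — ¬x12 is true.
  2. (¬x2 ∨ ¬x8 ∨ x1) — x1 is true.
  3. (x7 ∨ x8) — x8 is true.
  4. (¬x9 ∨ x4 ∨ x6) — ¬x9 is true.
  5. (¬x4 ∨ ¬x2 ∨ x11) — ¬x4 is true.
  6. (¬x10 ∨ ¬x5) — ¬x5 is true.
  7. (¬x4 ∨ x7 ∨ x8) — x8 is true.
  8. (x10 ∨ ¬x2 ∨ ¬x5) — ¬x5 is true.
  9. (¬x9 ∨ x7 ∨ ¬x2) — ¬x2 is true.
  10. (x12 ∨ x8 ∨ ¬x2) — x8 is true.
  11. (x11 ∨ x3 ∨ ¬x1) — x3 is true.
  12. (x2 ∨ ¬x12 ∨ x5) — ¬x12 is true.
  13. (x2 ∨ ¬x4) — ¬x4 is true.
  14. (x6 ∨ x1) — x1 is true.
  15. (x11 ∨ x7 ∨ x8) — x8 is true.
  16. (¬x2 ∨ ¬x5 ∨ x9) — ¬x5 is true.
  17. (¬x4 ∨ x5 ∨ x10) — ¬x4 is true.
  18. (¬x6 ∨ ¬x12 ∨ ¬x5) — ¬x6 is true.
  19. (¬x4 ∨ x3 ∨ ¬x10) — x3 is true.
  20. (¬x6 ∨ x3 ∨ x2) — ¬x6 is true.
  21. (x7 ∨ ¬x4) — ¬x4 is true.
  22. (¬x7 ∨ ¬x6) — ¬x7 is true.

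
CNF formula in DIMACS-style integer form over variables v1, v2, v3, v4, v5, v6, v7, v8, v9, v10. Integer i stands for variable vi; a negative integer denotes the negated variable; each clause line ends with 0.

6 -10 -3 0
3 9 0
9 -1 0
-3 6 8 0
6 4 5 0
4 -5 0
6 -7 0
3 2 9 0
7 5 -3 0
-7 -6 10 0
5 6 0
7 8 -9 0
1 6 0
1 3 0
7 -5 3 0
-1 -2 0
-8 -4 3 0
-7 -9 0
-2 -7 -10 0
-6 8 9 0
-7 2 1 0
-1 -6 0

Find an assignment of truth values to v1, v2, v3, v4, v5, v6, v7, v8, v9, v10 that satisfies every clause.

v1 = F, v2 = F, v3 = T, v4 = T, v5 = T, v6 = T, v7 = F, v8 = T, v9 = F, v10 = F

Set v1 = False and propagate.
  then v6 is forced to True.
  then v3 is forced to True.
For the remaining variables, v2 = False, v4 = True, v5 = True, v7 = False, v8 = True, v9 = False, v10 = False works.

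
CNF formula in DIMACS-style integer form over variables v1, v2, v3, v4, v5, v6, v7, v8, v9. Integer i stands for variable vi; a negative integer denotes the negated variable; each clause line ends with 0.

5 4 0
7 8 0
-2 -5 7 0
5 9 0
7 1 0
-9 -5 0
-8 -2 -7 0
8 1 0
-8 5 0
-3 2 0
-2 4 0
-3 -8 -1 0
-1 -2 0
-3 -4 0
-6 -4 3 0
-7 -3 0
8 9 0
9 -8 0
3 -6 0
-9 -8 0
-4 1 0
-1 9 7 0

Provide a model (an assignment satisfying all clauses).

v1=True, v2=False, v3=False, v4=True, v5=False, v6=False, v7=True, v8=False, v9=True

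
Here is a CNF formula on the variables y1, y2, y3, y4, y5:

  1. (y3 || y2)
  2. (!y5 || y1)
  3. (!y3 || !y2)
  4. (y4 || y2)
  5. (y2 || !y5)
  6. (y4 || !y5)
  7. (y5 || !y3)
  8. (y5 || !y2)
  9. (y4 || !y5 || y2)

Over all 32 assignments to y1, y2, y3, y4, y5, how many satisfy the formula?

The models are:
  y1=1 y2=1 y3=0 y4=1 y5=1
That's 1 in total.

1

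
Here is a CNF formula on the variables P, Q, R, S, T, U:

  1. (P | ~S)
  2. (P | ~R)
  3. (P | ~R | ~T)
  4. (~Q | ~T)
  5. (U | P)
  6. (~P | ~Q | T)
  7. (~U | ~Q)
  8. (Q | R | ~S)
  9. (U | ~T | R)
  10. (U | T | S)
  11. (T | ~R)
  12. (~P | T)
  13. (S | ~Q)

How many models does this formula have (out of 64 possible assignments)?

Split on T, then P.
  T=1, P=1: 5 of the 16 assignments to (Q,R,S,U) work.
  T=1, P=0: remaining (Q,R,S,U) ∈ {(0,0,0,1)} — 1.
  T=0, P=1: a clause becomes empty — 0.
  T=0, P=0: remaining (Q,R,S,U) ∈ {(0,0,0,1)} — 1.
Total: 5 + 1 + 0 + 1 = 7.

7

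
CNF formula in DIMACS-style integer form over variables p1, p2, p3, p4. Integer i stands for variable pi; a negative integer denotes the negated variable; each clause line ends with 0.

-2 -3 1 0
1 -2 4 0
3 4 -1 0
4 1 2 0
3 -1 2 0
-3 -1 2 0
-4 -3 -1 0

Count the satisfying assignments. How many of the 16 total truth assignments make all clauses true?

5

The models are:
  p1=F p2=F p3=F p4=T
  p1=F p2=F p3=T p4=T
  p1=F p2=T p3=F p4=T
  p1=T p2=T p3=F p4=T
  p1=T p2=T p3=T p4=F
That's 5 in total.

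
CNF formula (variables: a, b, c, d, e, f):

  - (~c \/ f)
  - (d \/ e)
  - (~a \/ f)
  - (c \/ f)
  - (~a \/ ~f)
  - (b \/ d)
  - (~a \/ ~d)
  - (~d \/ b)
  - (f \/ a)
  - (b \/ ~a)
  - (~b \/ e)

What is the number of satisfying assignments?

The models are:
  a=F b=T c=F d=F e=T f=T
  a=F b=T c=F d=T e=T f=T
  a=F b=T c=T d=F e=T f=T
  a=F b=T c=T d=T e=T f=T
That's 4 in total.

4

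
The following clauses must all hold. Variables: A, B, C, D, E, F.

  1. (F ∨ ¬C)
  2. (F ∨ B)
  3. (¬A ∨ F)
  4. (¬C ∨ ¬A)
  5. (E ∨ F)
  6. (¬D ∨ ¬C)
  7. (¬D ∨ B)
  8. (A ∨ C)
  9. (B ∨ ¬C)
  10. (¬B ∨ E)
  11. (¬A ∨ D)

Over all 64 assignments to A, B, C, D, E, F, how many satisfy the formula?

2

The models are:
  A=0 B=1 C=1 D=0 E=1 F=1
  A=1 B=1 C=0 D=1 E=1 F=1
Count: 2.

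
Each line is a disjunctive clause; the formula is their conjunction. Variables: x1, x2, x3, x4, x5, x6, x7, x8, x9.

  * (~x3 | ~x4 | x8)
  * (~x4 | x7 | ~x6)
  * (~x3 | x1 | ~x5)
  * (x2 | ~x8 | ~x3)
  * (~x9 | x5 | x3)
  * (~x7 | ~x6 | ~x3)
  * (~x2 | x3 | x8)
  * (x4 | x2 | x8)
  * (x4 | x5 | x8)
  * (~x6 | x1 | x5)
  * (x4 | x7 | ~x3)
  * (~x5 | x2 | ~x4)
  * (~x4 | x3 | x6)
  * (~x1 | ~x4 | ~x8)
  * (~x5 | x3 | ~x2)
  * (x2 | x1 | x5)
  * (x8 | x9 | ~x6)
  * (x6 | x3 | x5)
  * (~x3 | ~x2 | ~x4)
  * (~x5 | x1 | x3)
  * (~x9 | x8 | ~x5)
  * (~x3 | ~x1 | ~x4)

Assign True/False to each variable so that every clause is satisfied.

Branch on x1: take x1 = True.
The remaining clauses are satisfied by x2 = False, x3 = False, x4 = False, x5 = True, x6 = True, x7 = False, x8 = True, x9 = True.
Every clause has at least one true literal under this assignment.
Check each clause:
  1. (~x4 | ~x3 | x8) — x8 is true.
  2. (~x6 | ~x4 | x7) — ~x4 is true.
  3. (x1 | ~x5 | ~x3) — x1 is true.
  4. (~x3 | ~x8 | x2) — ~x3 is true.
  5. (~x9 | x3 | x5) — x5 is true.
  6. (~x6 | ~x7 | ~x3) — ~x7 is true.
  7. (x3 | x8 | ~x2) — x8 is true.
  8. (x2 | x4 | x8) — x8 is true.
  9. (x8 | x4 | x5) — x8 is true.
  10. (x5 | ~x6 | x1) — x1 is true.
  11. (x4 | ~x3 | x7) — ~x3 is true.
  12. (x2 | ~x5 | ~x4) — ~x4 is true.
  13. (x3 | ~x4 | x6) — ~x4 is true.
  14. (~x8 | ~x4 | ~x1) — ~x4 is true.
  15. (~x2 | ~x5 | x3) — ~x2 is true.
  16. (x5 | x1 | x2) — x1 is true.
  17. (~x6 | x8 | x9) — x8 is true.
  18. (x3 | x6 | x5) — x5 is true.
  19. (~x3 | ~x4 | ~x2) — ~x4 is true.
  20. (~x5 | x3 | x1) — x1 is true.
  21. (x8 | ~x5 | ~x9) — x8 is true.
  22. (~x1 | ~x3 | ~x4) — ~x4 is true.

x1=1  x2=0  x3=0  x4=0  x5=1  x6=1  x7=0  x8=1  x9=1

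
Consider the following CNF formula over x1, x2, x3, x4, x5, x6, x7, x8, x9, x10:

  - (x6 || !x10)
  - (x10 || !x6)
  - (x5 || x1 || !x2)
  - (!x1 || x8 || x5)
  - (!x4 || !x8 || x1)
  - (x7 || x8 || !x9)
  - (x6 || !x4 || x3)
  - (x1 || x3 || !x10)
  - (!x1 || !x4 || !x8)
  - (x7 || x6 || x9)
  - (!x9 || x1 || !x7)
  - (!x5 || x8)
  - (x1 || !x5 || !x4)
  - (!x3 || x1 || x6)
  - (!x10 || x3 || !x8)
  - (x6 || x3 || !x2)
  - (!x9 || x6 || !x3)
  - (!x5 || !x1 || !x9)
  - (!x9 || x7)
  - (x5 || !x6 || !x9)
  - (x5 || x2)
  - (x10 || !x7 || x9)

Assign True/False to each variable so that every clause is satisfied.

x1=1, x2=1, x3=1, x4=0, x5=1, x6=1, x7=1, x8=1, x9=0, x10=1

Pure literal: x4 appears only negated; assign x4 = False.
Try x1 = True.
Try x2 = True.
For the remaining variables, x3 = True, x5 = True, x6 = True, x7 = True, x8 = True, x9 = False, x10 = True works.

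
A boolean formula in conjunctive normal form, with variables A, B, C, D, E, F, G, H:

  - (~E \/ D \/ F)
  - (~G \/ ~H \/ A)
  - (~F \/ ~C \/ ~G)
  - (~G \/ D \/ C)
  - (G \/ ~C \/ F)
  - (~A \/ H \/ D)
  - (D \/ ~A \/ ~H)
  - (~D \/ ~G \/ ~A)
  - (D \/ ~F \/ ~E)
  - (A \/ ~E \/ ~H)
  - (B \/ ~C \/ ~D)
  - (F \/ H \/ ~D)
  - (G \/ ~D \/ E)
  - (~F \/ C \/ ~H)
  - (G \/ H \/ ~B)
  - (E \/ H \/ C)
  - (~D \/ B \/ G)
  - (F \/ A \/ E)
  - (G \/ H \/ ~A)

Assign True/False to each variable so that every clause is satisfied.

A=F  B=T  C=F  D=T  E=T  F=T  G=T  H=F

Check each clause:
  1. (F \/ D \/ ~E) — D is true.
  2. (A \/ ~G \/ ~H) — ~H is true.
  3. (~C \/ ~F \/ ~G) — ~C is true.
  4. (C \/ D \/ ~G) — D is true.
  5. (~C \/ F \/ G) — ~C is true.
  6. (~A \/ H \/ D) — D is true.
  7. (~A \/ ~H \/ D) — ~H is true.
  8. (~G \/ ~A \/ ~D) — ~A is true.
  9. (~E \/ D \/ ~F) — D is true.
  10. (~E \/ A \/ ~H) — ~H is true.
  11. (B \/ ~D \/ ~C) — B is true.
  12. (H \/ F \/ ~D) — F is true.
  13. (G \/ ~D \/ E) — E is true.
  14. (~H \/ ~F \/ C) — ~H is true.
  15. (~B \/ H \/ G) — G is true.
  16. (C \/ H \/ E) — E is true.
  17. (B \/ G \/ ~D) — B is true.
  18. (E \/ F \/ A) — E is true.
  19. (~A \/ G \/ H) — ~A is true.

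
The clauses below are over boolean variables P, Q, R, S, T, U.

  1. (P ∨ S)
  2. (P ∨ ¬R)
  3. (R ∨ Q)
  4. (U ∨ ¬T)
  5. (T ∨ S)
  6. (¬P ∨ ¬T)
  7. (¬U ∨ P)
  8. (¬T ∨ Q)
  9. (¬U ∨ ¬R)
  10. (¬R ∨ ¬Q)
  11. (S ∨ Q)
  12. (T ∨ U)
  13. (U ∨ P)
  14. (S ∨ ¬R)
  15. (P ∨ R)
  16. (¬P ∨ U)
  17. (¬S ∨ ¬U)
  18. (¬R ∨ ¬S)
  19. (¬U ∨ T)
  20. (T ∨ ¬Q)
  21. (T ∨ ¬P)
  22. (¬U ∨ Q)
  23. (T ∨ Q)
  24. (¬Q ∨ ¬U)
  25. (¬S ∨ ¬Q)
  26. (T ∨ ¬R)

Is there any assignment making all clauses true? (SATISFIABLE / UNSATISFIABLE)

UNSATISFIABLE

T = True:
  propagation gives U=True, P=False; an empty clause results — contradiction.
T = False:
  propagation gives S=True, U=True; an empty clause results — contradiction.
Every branch closes, so no satisfying assignment exists.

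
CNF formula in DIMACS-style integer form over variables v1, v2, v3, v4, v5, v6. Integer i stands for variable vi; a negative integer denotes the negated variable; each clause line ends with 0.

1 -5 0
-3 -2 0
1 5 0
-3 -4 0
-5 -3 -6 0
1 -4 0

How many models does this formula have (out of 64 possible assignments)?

Case analysis on v1 and v3:
  v1=T, v3=T: remaining (v2,v4,v5,v6) ∈ {(F,F,F,F); (F,F,F,T); (F,F,T,F)} — 3.
  v1=T, v3=F: v2, v4, v5, v6 free → 2^4 = 16.
  v1=F, v3=T: a clause becomes empty — 0.
  v1=F, v3=F: a clause becomes empty — 0.
Total: 3 + 16 + 0 + 0 = 19.

19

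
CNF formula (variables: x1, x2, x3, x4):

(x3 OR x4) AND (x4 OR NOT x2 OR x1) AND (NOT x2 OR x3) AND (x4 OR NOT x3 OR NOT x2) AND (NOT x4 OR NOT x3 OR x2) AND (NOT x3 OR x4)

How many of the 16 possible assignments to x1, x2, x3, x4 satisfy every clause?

Satisfying assignments:
  x1=F x2=F x3=F x4=T
  x1=F x2=T x3=T x4=T
  x1=T x2=F x3=F x4=T
  x1=T x2=T x3=T x4=T
Count: 4.

4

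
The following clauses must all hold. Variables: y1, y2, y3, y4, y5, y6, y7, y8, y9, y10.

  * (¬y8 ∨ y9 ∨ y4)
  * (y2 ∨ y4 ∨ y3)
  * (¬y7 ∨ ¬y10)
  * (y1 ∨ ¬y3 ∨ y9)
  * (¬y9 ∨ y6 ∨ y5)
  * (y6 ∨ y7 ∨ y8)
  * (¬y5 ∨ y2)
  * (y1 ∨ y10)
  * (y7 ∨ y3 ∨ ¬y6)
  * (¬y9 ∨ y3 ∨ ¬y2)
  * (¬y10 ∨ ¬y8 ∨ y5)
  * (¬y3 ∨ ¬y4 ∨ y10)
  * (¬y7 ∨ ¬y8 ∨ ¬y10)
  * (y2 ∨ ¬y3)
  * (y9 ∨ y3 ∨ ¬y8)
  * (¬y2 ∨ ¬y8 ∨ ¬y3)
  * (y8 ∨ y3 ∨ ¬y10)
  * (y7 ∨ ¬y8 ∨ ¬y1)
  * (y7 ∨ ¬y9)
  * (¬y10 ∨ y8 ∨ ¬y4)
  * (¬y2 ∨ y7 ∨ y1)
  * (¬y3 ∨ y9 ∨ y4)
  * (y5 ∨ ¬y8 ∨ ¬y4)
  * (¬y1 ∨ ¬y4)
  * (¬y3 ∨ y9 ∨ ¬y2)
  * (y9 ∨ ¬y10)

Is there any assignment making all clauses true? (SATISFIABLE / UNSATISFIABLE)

SATISFIABLE

Try y1 = True.
  then y4 is forced to False.
Branch on y2: take y2 = True.
Branch on y3: take y3 = False.
  then y9 is forced to False.
  then y8 is forced to False.
  then y10 is forced to False.
The remaining clauses are satisfied by y5 = False, y6 = False, y7 = True.
So y1 = True  y2 = True  y3 = False  y4 = False  y5 = False  y6 = False  y7 = True  y8 = False  y9 = False  y10 = False is a satisfying assignment.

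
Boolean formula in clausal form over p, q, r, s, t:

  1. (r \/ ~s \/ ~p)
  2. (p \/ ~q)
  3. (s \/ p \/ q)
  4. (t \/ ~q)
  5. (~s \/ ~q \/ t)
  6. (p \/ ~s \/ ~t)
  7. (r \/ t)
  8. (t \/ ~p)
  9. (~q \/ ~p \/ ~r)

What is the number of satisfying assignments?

5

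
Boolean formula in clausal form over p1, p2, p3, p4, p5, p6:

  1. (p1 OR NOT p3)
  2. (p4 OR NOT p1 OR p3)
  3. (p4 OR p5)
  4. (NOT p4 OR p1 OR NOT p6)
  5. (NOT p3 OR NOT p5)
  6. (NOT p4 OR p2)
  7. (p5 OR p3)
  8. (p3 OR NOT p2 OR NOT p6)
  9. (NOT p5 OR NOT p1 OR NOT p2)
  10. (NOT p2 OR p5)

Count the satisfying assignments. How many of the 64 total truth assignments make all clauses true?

4

Satisfying assignments:
  p1=F p2=F p3=F p4=F p5=T p6=F
  p1=F p2=F p3=F p4=F p5=T p6=T
  p1=F p2=T p3=F p4=F p5=T p6=F
  p1=F p2=T p3=F p4=T p5=T p6=F
Count: 4.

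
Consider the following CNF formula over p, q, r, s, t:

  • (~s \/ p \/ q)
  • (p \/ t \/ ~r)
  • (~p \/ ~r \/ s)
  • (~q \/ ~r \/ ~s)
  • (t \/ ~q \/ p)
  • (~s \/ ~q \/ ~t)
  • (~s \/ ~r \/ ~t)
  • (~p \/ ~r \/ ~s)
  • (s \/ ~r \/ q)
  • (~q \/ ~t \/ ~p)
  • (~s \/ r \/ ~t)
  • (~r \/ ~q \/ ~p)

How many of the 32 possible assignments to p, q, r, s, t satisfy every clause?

9

Case analysis on r and s:
  r=T, s=T: a clause becomes empty — 0.
  r=T, s=F: remaining (p,q,t) ∈ {(F,T,T)} — 1.
  r=F, s=T: remaining (p,q,t) ∈ {(T,F,F); (T,T,F)} — 2.
  r=F, s=F: 6 of the 8 assignments to (p,q,t) work.
Total: 0 + 1 + 2 + 6 = 9.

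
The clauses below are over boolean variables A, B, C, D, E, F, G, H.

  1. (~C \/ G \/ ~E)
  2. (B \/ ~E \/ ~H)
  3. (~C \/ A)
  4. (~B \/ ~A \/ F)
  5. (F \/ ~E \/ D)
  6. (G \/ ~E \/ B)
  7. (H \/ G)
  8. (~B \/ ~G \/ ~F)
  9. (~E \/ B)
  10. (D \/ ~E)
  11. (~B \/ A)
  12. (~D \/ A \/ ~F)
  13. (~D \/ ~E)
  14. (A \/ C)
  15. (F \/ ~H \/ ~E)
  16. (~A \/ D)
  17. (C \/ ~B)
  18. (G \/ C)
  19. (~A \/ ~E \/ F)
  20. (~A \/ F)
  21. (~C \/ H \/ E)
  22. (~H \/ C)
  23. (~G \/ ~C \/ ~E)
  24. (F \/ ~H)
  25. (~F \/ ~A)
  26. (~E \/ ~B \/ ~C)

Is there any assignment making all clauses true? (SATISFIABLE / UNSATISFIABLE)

UNSATISFIABLE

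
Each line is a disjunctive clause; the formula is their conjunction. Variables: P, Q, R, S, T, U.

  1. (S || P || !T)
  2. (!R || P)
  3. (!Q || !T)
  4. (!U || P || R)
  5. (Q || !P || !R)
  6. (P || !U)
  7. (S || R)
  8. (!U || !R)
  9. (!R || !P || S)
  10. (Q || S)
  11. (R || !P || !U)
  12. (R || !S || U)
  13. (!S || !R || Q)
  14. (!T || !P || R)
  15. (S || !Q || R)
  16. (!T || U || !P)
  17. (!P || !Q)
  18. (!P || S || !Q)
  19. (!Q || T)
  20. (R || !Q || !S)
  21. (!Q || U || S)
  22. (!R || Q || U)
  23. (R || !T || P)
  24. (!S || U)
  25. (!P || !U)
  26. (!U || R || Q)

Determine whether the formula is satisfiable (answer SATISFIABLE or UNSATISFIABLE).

UNSATISFIABLE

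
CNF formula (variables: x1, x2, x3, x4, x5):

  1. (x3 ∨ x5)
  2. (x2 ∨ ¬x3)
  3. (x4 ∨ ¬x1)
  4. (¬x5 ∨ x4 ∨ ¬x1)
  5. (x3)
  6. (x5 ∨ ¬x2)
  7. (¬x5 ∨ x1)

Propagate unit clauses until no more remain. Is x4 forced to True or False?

True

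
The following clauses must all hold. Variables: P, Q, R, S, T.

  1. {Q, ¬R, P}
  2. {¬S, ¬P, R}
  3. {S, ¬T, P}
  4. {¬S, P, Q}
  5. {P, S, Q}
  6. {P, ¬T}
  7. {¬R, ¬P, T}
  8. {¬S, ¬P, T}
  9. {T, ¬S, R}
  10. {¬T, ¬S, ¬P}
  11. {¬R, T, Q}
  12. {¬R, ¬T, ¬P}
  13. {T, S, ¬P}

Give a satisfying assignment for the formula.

Pure literal: Q appears only positively; assign Q = True.
Set P = False and propagate.
  then T is forced to False.
Branch on R: take R = True.
S is now unconstrained; take S = False.
Check each clause:
  1. {Q, P, ¬R} — Q is true.
  2. {R, ¬S, ¬P} — R is true.
  3. {S, ¬T, P} — ¬T is true.
  4. {¬S, Q, P} — Q is true.
  5. {Q, P, S} — Q is true.
  6. {¬T, P} — ¬T is true.
  7. {¬P, ¬R, T} — ¬P is true.
  8. {¬P, T, ¬S} — ¬S is true.
  9. {R, ¬S, T} — R is true.
  10. {¬P, ¬T, ¬S} — ¬T is true.
  11. {¬R, T, Q} — Q is true.
  12. {¬T, ¬R, ¬P} — ¬T is true.
  13. {S, ¬P, T} — ¬P is true.

P=0  Q=1  R=1  S=0  T=0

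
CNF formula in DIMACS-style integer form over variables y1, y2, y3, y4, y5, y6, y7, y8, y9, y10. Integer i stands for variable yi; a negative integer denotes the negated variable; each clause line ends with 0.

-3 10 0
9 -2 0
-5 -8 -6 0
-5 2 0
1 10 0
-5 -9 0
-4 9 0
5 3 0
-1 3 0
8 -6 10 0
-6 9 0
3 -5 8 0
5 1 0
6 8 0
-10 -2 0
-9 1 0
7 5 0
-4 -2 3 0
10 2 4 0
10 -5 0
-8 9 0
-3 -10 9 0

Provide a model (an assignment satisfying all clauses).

Pure literal: y7 appears only positively; assign y7 = True.
Branch on y1: take y1 = True.
  then y3 is forced to True.
  then y10 is forced to True.
  then y2 is forced to False.
  then y5 is forced to False.
  then y9 is forced to True.
Branch on y6: take y6 = False.
  then y8 is forced to True.
y4 is now unconstrained; take y4 = True.

y1 = 1, y2 = 0, y3 = 1, y4 = 1, y5 = 0, y6 = 0, y7 = 1, y8 = 1, y9 = 1, y10 = 1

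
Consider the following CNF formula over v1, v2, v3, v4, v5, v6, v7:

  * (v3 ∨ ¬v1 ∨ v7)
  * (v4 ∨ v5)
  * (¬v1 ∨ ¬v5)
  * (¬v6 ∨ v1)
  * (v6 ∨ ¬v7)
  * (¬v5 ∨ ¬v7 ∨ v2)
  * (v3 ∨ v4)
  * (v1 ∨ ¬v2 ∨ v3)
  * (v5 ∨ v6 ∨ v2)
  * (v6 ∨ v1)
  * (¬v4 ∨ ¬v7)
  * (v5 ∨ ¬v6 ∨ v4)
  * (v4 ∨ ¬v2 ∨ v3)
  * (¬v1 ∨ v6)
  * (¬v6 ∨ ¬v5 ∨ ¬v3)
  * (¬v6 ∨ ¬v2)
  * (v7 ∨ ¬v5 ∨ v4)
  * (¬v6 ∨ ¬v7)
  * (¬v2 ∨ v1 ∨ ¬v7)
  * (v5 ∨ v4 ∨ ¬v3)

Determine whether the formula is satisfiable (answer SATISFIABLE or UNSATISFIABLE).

Try v1 = True.
  then v5 is forced to False.
  then v4 is forced to True.
  then v7 is forced to False.
  then v3 is forced to True.
  then v6 is forced to True.
  then v2 is forced to False.
So v1=True, v2=False, v3=True, v4=True, v5=False, v6=True, v7=False is a satisfying assignment.

SATISFIABLE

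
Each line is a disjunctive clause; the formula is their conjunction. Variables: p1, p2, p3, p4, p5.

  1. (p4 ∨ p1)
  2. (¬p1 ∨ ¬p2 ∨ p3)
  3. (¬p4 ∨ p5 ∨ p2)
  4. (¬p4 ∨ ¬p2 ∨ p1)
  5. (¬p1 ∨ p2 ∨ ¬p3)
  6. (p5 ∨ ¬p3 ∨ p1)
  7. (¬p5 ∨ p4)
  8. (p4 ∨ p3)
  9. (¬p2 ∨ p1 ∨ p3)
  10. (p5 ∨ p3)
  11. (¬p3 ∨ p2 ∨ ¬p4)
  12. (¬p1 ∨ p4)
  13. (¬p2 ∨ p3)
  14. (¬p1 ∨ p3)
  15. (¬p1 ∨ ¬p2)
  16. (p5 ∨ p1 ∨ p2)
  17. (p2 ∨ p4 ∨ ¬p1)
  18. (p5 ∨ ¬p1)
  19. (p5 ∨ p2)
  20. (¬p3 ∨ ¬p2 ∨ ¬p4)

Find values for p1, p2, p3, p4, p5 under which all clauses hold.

Try p1 = False.
  then p4 is forced to True.
  then p2 is forced to False.
  then p5 is forced to True.
  then p3 is forced to False.

p1=F, p2=F, p3=F, p4=T, p5=T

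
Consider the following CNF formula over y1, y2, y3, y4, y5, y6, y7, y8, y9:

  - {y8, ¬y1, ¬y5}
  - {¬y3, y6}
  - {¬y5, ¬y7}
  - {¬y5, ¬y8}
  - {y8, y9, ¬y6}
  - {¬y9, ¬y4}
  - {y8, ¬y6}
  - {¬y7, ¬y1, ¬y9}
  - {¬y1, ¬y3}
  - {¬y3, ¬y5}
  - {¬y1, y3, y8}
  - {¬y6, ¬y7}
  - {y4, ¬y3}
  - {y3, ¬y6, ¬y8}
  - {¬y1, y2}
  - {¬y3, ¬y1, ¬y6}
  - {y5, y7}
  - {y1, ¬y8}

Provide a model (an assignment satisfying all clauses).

y1 = T, y2 = T, y3 = F, y4 = F, y5 = F, y6 = F, y7 = T, y8 = T, y9 = F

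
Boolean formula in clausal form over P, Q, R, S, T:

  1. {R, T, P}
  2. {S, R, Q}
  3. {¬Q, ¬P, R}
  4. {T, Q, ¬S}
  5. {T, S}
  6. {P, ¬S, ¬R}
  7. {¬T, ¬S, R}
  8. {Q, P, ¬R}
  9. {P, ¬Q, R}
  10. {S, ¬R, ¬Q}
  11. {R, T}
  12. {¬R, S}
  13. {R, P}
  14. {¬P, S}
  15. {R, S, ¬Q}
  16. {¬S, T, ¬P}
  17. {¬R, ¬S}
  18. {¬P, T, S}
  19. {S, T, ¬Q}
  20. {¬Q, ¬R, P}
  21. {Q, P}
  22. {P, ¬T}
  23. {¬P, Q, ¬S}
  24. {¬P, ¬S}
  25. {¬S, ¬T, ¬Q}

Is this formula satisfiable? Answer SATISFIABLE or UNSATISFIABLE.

UNSATISFIABLE

S = True:
  propagation gives R=False, T=False; an empty clause results — contradiction.
S = False:
  propagation gives T=True, R=False, Q=True; an empty clause results — contradiction.
Every branch closes, so no satisfying assignment exists.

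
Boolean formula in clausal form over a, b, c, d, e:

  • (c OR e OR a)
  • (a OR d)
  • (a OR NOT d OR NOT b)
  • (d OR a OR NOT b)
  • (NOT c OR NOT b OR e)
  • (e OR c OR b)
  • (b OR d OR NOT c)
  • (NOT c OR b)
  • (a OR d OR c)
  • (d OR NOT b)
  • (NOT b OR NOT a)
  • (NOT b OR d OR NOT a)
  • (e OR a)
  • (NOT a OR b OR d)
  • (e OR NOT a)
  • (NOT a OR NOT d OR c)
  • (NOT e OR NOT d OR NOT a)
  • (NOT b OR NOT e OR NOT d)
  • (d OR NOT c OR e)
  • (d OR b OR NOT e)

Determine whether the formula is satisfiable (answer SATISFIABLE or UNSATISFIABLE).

SATISFIABLE

Branch on a: take a = False.
  then d is forced to True.
  then b is forced to False.
  then c is forced to False.
  then e is forced to True.
Every clause has at least one true literal under this assignment.
So a = F, b = F, c = F, d = T, e = T is a satisfying assignment.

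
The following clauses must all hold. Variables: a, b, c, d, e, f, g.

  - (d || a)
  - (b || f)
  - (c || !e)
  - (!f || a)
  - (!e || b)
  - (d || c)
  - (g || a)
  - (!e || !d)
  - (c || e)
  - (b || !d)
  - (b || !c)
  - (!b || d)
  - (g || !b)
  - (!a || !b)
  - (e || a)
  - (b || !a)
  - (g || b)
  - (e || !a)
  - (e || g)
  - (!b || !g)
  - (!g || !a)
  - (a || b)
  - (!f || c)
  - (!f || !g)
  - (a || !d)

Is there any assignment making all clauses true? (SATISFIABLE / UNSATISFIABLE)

UNSATISFIABLE

b = True:
  propagation gives d=True, e=False, c=True, g=True; an empty clause results — contradiction.
b = False:
  propagation gives f=True, a=True; an empty clause results — contradiction.
Every branch closes, so no satisfying assignment exists.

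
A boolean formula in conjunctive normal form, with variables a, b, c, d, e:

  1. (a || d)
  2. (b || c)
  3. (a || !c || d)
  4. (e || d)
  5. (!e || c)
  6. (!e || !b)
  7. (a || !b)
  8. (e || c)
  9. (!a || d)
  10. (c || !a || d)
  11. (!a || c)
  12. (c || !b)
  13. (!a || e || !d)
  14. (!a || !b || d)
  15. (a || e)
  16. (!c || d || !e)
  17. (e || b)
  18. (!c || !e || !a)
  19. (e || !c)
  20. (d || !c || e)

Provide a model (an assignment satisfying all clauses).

Set a = False and propagate.
  then d is forced to True.
  then b is forced to False.
  then c is forced to True.
  then e is forced to True.
Every clause has at least one true literal under this assignment.

a=0  b=0  c=1  d=1  e=1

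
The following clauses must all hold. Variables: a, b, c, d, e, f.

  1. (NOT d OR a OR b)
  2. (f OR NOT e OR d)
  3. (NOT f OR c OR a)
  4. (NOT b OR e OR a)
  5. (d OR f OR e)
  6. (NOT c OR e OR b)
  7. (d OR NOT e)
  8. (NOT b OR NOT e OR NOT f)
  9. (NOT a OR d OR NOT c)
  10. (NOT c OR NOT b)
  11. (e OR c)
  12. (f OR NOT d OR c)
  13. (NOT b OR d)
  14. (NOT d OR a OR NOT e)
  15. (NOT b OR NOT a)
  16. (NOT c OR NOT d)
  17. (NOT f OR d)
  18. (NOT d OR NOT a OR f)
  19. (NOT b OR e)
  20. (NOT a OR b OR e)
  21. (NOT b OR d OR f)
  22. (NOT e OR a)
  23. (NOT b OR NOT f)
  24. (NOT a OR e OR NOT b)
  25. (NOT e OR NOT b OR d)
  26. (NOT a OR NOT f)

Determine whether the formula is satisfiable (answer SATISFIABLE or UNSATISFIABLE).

UNSATISFIABLE

b = True:
  propagation gives c=False, e=True, d=True, f=False; an empty clause results — contradiction.
b = False:
  d = True:
    propagation gives a=True, c=False, e=True, f=True; an empty clause results — contradiction.
  d = False:
    propagation gives e=False, f=True; an empty clause results — contradiction.
Every branch closes, so no satisfying assignment exists.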